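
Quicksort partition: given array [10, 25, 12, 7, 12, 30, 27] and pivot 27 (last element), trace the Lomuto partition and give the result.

Lomuto partition with pivot = 27:

Initial array: [10, 25, 12, 7, 12, 30, 27]

arr[0]=10 <= 27: swap with position 0, array becomes [10, 25, 12, 7, 12, 30, 27]
arr[1]=25 <= 27: swap with position 1, array becomes [10, 25, 12, 7, 12, 30, 27]
arr[2]=12 <= 27: swap with position 2, array becomes [10, 25, 12, 7, 12, 30, 27]
arr[3]=7 <= 27: swap with position 3, array becomes [10, 25, 12, 7, 12, 30, 27]
arr[4]=12 <= 27: swap with position 4, array becomes [10, 25, 12, 7, 12, 30, 27]
arr[5]=30 > 27: no swap

Place pivot at position 5: [10, 25, 12, 7, 12, 27, 30]
Pivot position: 5

After partitioning with pivot 27, the array becomes [10, 25, 12, 7, 12, 27, 30]. The pivot is placed at index 5. All elements to the left of the pivot are <= 27, and all elements to the right are > 27.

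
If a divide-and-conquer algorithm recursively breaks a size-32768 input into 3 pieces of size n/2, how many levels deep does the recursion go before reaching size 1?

For divide and conquer with division factor 2:

Problem sizes at each level:
Level 0: 32768
Level 1: 16384
Level 2: 8192
Level 3: 4096
Level 4: 2048
Level 5: 1024
Level 6: 512
Level 7: 256
Level 8: 128
Level 9: 64
Level 10: 32
Level 11: 16
Level 12: 8
Level 13: 4
Level 14: 2
Level 15: 1

The root is level 0 and the size-1 base case is level 15 (the tree spans levels 0 through 15, i.e. 16 levels counting the root), so the depth is the number of divisions: log_2(32768) = 15

The recursion tree depth is log_2(32768) = 15. At each level, the problem size is divided by 2, so it takes 15 divisions to reduce to a base case of size 1. The algorithm makes 3 recursive calls at each level.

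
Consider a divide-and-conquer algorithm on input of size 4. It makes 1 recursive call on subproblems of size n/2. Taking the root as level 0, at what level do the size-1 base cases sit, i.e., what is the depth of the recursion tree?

For divide and conquer with division factor 2:

Problem sizes at each level:
Level 0: 4
Level 1: 2
Level 2: 1

The root is level 0 and the size-1 base case is level 2 (the tree spans levels 0 through 2, i.e. 3 levels counting the root), so the depth is the number of divisions: log_2(4) = 2

The recursion tree depth is log_2(4) = 2. At each level, the problem size is divided by 2, so it takes 2 divisions to reduce to a base case of size 1. The algorithm makes 1 recursive call at each level.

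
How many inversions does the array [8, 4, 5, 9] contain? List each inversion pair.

Finding inversions in [8, 4, 5, 9]:

(0, 1): arr[0]=8 > arr[1]=4
(0, 2): arr[0]=8 > arr[2]=5

Total inversions: 2

The array has 2 inversion(s): (0,1), (0,2). Each pair (i,j) satisfies i < j and arr[i] > arr[j].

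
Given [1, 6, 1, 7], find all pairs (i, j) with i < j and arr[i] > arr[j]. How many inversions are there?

Finding inversions in [1, 6, 1, 7]:

(1, 2): arr[1]=6 > arr[2]=1

Total inversions: 1

The array has 1 inversion(s): (1,2). Each pair (i,j) satisfies i < j and arr[i] > arr[j].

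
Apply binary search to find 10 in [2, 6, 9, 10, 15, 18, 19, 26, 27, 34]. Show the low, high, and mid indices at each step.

Binary search for 10 in [2, 6, 9, 10, 15, 18, 19, 26, 27, 34]:

lo=0, hi=9, mid=4, arr[mid]=15 -> 15 > 10, search left half
lo=0, hi=3, mid=1, arr[mid]=6 -> 6 < 10, search right half
lo=2, hi=3, mid=2, arr[mid]=9 -> 9 < 10, search right half
lo=3, hi=3, mid=3, arr[mid]=10 -> Found target at index 3!

Binary search finds 10 at index 3 after 4 comparisons. The search repeatedly halves the search space by comparing with the middle element.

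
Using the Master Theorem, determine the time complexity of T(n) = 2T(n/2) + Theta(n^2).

Master Theorem for T(n) = 2T(n/2) + O(n^2):

a = 2, b = 2, c = 2
log_b(a) = log_2(2) = 1.0000

Case 3: c = 2 > log_2(2) = 1.0000
T(n) = O(n^2) = O(n^2)

For T(n) = 2T(n/2) + O(n^2): log_2(2) = 1.0000. This is Case 3 of the Master Theorem (c > log_b(a), work dominated by root), giving O(n^2).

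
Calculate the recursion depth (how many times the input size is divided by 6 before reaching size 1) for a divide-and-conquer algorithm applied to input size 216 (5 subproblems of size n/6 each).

For divide and conquer with division factor 6:

Problem sizes at each level:
Level 0: 216
Level 1: 36
Level 2: 6
Level 3: 1

The root is level 0 and the size-1 base case is level 3 (the tree spans levels 0 through 3, i.e. 4 levels counting the root), so the depth is the number of divisions: log_6(216) = 3

The recursion tree depth is log_6(216) = 3. At each level, the problem size is divided by 6, so it takes 3 divisions to reduce to a base case of size 1. The algorithm makes 5 recursive calls at each level.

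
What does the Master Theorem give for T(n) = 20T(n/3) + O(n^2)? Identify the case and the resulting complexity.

Master Theorem for T(n) = 20T(n/3) + O(n^2):

a = 20, b = 3, c = 2
log_b(a) = log_3(20) = 2.7268

Case 1: c = 2 < log_3(20) = 2.7268
T(n) = O(n^(log_3 20))

For T(n) = 20T(n/3) + O(n^2): log_3(20) = 2.7268. This is Case 1 of the Master Theorem (c < log_b(a), work dominated by leaves), giving O(n^(log_3 20)).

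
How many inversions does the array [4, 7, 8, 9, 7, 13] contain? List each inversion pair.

Finding inversions in [4, 7, 8, 9, 7, 13]:

(2, 4): arr[2]=8 > arr[4]=7
(3, 4): arr[3]=9 > arr[4]=7

Total inversions: 2

The array has 2 inversion(s): (2,4), (3,4). Each pair (i,j) satisfies i < j and arr[i] > arr[j].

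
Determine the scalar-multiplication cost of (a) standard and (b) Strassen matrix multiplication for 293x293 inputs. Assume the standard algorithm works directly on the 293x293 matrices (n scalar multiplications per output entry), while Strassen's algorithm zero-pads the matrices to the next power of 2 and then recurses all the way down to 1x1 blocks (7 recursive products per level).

Matrix multiplication for 293x293 matrices:

Strassen's algorithm requires power-of-2 dimensions. Pad 293x293 to 512x512 (next power of 2).

Standard algorithm: 293^3 = 25153757 multiplications
Strassen's algorithm: 7^(log2(512)) = 7^9 = 40353607 multiplications
Difference: 25153757 - 40353607 = -15199850 (Strassen uses MORE here due to padding overhead — for small or just-over-power-of-2 n, padding can outweigh the per-level savings)

Standard: 25153757 multiplications (293^3). Strassen: 40353607 multiplications (7^9, after padding to 512x512). Strassen reduces 8 recursive multiplications to 7 at each level.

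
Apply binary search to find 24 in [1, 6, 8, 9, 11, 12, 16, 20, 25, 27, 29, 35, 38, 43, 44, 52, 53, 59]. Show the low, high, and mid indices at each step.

Binary search for 24 in [1, 6, 8, 9, 11, 12, 16, 20, 25, 27, 29, 35, 38, 43, 44, 52, 53, 59]:

lo=0, hi=17, mid=8, arr[mid]=25 -> 25 > 24, search left half
lo=0, hi=7, mid=3, arr[mid]=9 -> 9 < 24, search right half
lo=4, hi=7, mid=5, arr[mid]=12 -> 12 < 24, search right half
lo=6, hi=7, mid=6, arr[mid]=16 -> 16 < 24, search right half
lo=7, hi=7, mid=7, arr[mid]=20 -> 20 < 24, search right half
lo=8 > hi=7, target 24 not found

Binary search determines that 24 is not in the array after 5 comparisons. The search space was exhausted without finding the target.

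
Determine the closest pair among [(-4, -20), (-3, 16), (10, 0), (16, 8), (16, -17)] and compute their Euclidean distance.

Computing all pairwise distances among 5 points:

d((-4, -20), (-3, 16)) = 36.0139
d((-4, -20), (10, 0)) = 24.4131
d((-4, -20), (16, 8)) = 34.4093
d((-4, -20), (16, -17)) = 20.2237
d((-3, 16), (10, 0)) = 20.6155
d((-3, 16), (16, 8)) = 20.6155
d((-3, 16), (16, -17)) = 38.0789
d((10, 0), (16, 8)) = 10.0 <-- minimum
d((10, 0), (16, -17)) = 18.0278
d((16, 8), (16, -17)) = 25.0

Closest pair: (10, 0) and (16, 8) with distance 10.0

The closest pair is (10, 0) and (16, 8) with Euclidean distance 10.0. For 5 points, brute-force pairwise comparison is shown above. For large n, the divide-and-conquer algorithm (sort by x, recurse on halves, check the dividing strip) achieves O(n log n).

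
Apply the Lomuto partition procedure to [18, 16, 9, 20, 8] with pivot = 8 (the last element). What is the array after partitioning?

Lomuto partition with pivot = 8:

Initial array: [18, 16, 9, 20, 8]

arr[0]=18 > 8: no swap
arr[1]=16 > 8: no swap
arr[2]=9 > 8: no swap
arr[3]=20 > 8: no swap

Place pivot at position 0: [8, 16, 9, 20, 18]
Pivot position: 0

After partitioning with pivot 8, the array becomes [8, 16, 9, 20, 18]. The pivot is placed at index 0. All elements to the left of the pivot are <= 8, and all elements to the right are > 8.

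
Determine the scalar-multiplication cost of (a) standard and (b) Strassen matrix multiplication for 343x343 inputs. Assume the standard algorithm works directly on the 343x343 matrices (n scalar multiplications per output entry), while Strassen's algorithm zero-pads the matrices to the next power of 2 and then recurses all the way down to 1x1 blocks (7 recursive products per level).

Matrix multiplication for 343x343 matrices:

Strassen's algorithm requires power-of-2 dimensions. Pad 343x343 to 512x512 (next power of 2).

Standard algorithm: 343^3 = 40353607 multiplications
Strassen's algorithm: 7^(log2(512)) = 7^9 = 40353607 multiplications
Savings: 40353607 - 40353607 = 0 multiplications

Standard: 40353607 multiplications (343^3). Strassen: 40353607 multiplications (7^9, after padding to 512x512). Strassen reduces 8 recursive multiplications to 7 at each level.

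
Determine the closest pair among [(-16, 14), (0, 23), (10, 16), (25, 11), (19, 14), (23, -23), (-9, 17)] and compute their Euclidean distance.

Computing all pairwise distances among 7 points:

d((-16, 14), (0, 23)) = 18.3576
d((-16, 14), (10, 16)) = 26.0768
d((-16, 14), (25, 11)) = 41.1096
d((-16, 14), (19, 14)) = 35.0
d((-16, 14), (23, -23)) = 53.7587
d((-16, 14), (-9, 17)) = 7.6158
d((0, 23), (10, 16)) = 12.2066
d((0, 23), (25, 11)) = 27.7308
d((0, 23), (19, 14)) = 21.0238
d((0, 23), (23, -23)) = 51.4296
d((0, 23), (-9, 17)) = 10.8167
d((10, 16), (25, 11)) = 15.8114
d((10, 16), (19, 14)) = 9.2195
d((10, 16), (23, -23)) = 41.1096
d((10, 16), (-9, 17)) = 19.0263
d((25, 11), (19, 14)) = 6.7082 <-- minimum
d((25, 11), (23, -23)) = 34.0588
d((25, 11), (-9, 17)) = 34.5254
d((19, 14), (23, -23)) = 37.2156
d((19, 14), (-9, 17)) = 28.1603
d((23, -23), (-9, 17)) = 51.225

Closest pair: (25, 11) and (19, 14) with distance 6.7082

The closest pair is (25, 11) and (19, 14) with Euclidean distance 6.7082. For 7 points, brute-force pairwise comparison is shown above. For large n, the divide-and-conquer algorithm (sort by x, recurse on halves, check the dividing strip) achieves O(n log n).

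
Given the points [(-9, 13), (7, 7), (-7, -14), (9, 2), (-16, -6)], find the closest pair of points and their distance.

Computing all pairwise distances among 5 points:

d((-9, 13), (7, 7)) = 17.088
d((-9, 13), (-7, -14)) = 27.074
d((-9, 13), (9, 2)) = 21.095
d((-9, 13), (-16, -6)) = 20.2485
d((7, 7), (-7, -14)) = 25.2389
d((7, 7), (9, 2)) = 5.3852 <-- minimum
d((7, 7), (-16, -6)) = 26.4197
d((-7, -14), (9, 2)) = 22.6274
d((-7, -14), (-16, -6)) = 12.0416
d((9, 2), (-16, -6)) = 26.2488

Closest pair: (7, 7) and (9, 2) with distance 5.3852

The closest pair is (7, 7) and (9, 2) with Euclidean distance 5.3852. For 5 points, brute-force pairwise comparison is shown above. For large n, the divide-and-conquer algorithm (sort by x, recurse on halves, check the dividing strip) achieves O(n log n).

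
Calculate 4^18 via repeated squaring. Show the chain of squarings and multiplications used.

Computing 4^18 by squaring (build up from 4^1; each line after the first costs one multiplication):

4^1 = 4
4^2 = (4^1)^2 = 4^2 = 16
4^4 = (4^2)^2 = 16^2 = 256
4^8 = (4^4)^2 = 256^2 = 65536
4^9 = 4 * 4^8 = 4 * 65536 = 262144
4^18 = (4^9)^2 = 262144^2 = 68719476736

Result: 68719476736
Multiplications needed: 5 (5 lines after 4^1)

4^18 = 68719476736. Using exponentiation by squaring, this requires 5 multiplications. The key idea: if the exponent is even, square the half-power; if odd, multiply by the base once.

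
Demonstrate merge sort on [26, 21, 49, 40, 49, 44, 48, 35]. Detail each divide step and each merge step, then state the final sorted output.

Merge sort trace:

Split: [26, 21, 49, 40, 49, 44, 48, 35] -> [26, 21, 49, 40] and [49, 44, 48, 35]
  Split: [26, 21, 49, 40] -> [26, 21] and [49, 40]
    Split: [26, 21] -> [26] and [21]
    Merge: [26] + [21] -> [21, 26]
    Split: [49, 40] -> [49] and [40]
    Merge: [49] + [40] -> [40, 49]
  Merge: [21, 26] + [40, 49] -> [21, 26, 40, 49]
  Split: [49, 44, 48, 35] -> [49, 44] and [48, 35]
    Split: [49, 44] -> [49] and [44]
    Merge: [49] + [44] -> [44, 49]
    Split: [48, 35] -> [48] and [35]
    Merge: [48] + [35] -> [35, 48]
  Merge: [44, 49] + [35, 48] -> [35, 44, 48, 49]
Merge: [21, 26, 40, 49] + [35, 44, 48, 49] -> [21, 26, 35, 40, 44, 48, 49, 49]

Final sorted array: [21, 26, 35, 40, 44, 48, 49, 49]

The merge sort proceeds by recursively splitting the array and merging sorted halves.
After all merges, the sorted array is [21, 26, 35, 40, 44, 48, 49, 49].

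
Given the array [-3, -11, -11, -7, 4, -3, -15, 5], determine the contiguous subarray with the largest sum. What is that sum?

Using Kadane's algorithm on [-3, -11, -11, -7, 4, -3, -15, 5]:

Scanning through the array:
Position 1 (value -11): max_ending_here = -11, max_so_far = -3
Position 2 (value -11): max_ending_here = -11, max_so_far = -3
Position 3 (value -7): max_ending_here = -7, max_so_far = -3
Position 4 (value 4): max_ending_here = 4, max_so_far = 4
Position 5 (value -3): max_ending_here = 1, max_so_far = 4
Position 6 (value -15): max_ending_here = -14, max_so_far = 4
Position 7 (value 5): max_ending_here = 5, max_so_far = 5

Maximum subarray: [5]
Maximum sum: 5

The maximum subarray is [5] with sum 5. This subarray runs from index 7 to index 7.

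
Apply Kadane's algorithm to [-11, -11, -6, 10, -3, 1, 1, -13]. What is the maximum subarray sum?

Using Kadane's algorithm on [-11, -11, -6, 10, -3, 1, 1, -13]:

Scanning through the array:
Position 1 (value -11): max_ending_here = -11, max_so_far = -11
Position 2 (value -6): max_ending_here = -6, max_so_far = -6
Position 3 (value 10): max_ending_here = 10, max_so_far = 10
Position 4 (value -3): max_ending_here = 7, max_so_far = 10
Position 5 (value 1): max_ending_here = 8, max_so_far = 10
Position 6 (value 1): max_ending_here = 9, max_so_far = 10
Position 7 (value -13): max_ending_here = -4, max_so_far = 10

Maximum subarray: [10]
Maximum sum: 10

The maximum subarray is [10] with sum 10. This subarray runs from index 3 to index 3.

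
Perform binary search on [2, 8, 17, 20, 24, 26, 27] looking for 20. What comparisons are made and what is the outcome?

Binary search for 20 in [2, 8, 17, 20, 24, 26, 27]:

lo=0, hi=6, mid=3, arr[mid]=20 -> Found target at index 3!

Binary search finds 20 at index 3 after 1 comparisons. The search repeatedly halves the search space by comparing with the middle element.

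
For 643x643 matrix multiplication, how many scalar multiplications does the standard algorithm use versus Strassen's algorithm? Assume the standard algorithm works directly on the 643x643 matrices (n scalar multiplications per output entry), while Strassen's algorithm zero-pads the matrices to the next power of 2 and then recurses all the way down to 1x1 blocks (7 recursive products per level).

Matrix multiplication for 643x643 matrices:

Strassen's algorithm requires power-of-2 dimensions. Pad 643x643 to 1024x1024 (next power of 2).

Standard algorithm: 643^3 = 265847707 multiplications
Strassen's algorithm: 7^(log2(1024)) = 7^10 = 282475249 multiplications
Difference: 265847707 - 282475249 = -16627542 (Strassen uses MORE here due to padding overhead — for small or just-over-power-of-2 n, padding can outweigh the per-level savings)

Standard: 265847707 multiplications (643^3). Strassen: 282475249 multiplications (7^10, after padding to 1024x1024). Strassen reduces 8 recursive multiplications to 7 at each level.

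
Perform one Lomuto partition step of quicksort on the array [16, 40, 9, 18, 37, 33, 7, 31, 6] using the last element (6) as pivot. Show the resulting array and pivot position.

Lomuto partition with pivot = 6:

Initial array: [16, 40, 9, 18, 37, 33, 7, 31, 6]

arr[0]=16 > 6: no swap
arr[1]=40 > 6: no swap
arr[2]=9 > 6: no swap
arr[3]=18 > 6: no swap
arr[4]=37 > 6: no swap
arr[5]=33 > 6: no swap
arr[6]=7 > 6: no swap
arr[7]=31 > 6: no swap

Place pivot at position 0: [6, 40, 9, 18, 37, 33, 7, 31, 16]
Pivot position: 0

After partitioning with pivot 6, the array becomes [6, 40, 9, 18, 37, 33, 7, 31, 16]. The pivot is placed at index 0. All elements to the left of the pivot are <= 6, and all elements to the right are > 6.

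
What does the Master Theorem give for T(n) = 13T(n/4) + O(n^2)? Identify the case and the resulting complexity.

Master Theorem for T(n) = 13T(n/4) + O(n^2):

a = 13, b = 4, c = 2
log_b(a) = log_4(13) = 1.8502

Case 3: c = 2 > log_4(13) = 1.8502
T(n) = O(n^2) = O(n^2)

For T(n) = 13T(n/4) + O(n^2): log_4(13) = 1.8502. This is Case 3 of the Master Theorem (c > log_b(a), work dominated by root), giving O(n^2).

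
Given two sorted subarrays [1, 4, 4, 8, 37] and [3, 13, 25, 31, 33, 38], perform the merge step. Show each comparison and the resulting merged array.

Merging process:

Compare 1 vs 3: take 1 from left. Merged: [1]
Compare 4 vs 3: take 3 from right. Merged: [1, 3]
Compare 4 vs 13: take 4 from left. Merged: [1, 3, 4]
Compare 4 vs 13: take 4 from left. Merged: [1, 3, 4, 4]
Compare 8 vs 13: take 8 from left. Merged: [1, 3, 4, 4, 8]
Compare 37 vs 13: take 13 from right. Merged: [1, 3, 4, 4, 8, 13]
Compare 37 vs 25: take 25 from right. Merged: [1, 3, 4, 4, 8, 13, 25]
Compare 37 vs 31: take 31 from right. Merged: [1, 3, 4, 4, 8, 13, 25, 31]
Compare 37 vs 33: take 33 from right. Merged: [1, 3, 4, 4, 8, 13, 25, 31, 33]
Compare 37 vs 38: take 37 from left. Merged: [1, 3, 4, 4, 8, 13, 25, 31, 33, 37]
Append remaining from right: [38]. Merged: [1, 3, 4, 4, 8, 13, 25, 31, 33, 37, 38]

Final merged array: [1, 3, 4, 4, 8, 13, 25, 31, 33, 37, 38]
Total comparisons: 10

The merged array is [1, 3, 4, 4, 8, 13, 25, 31, 33, 37, 38], requiring 10 comparisons. The merge step runs in O(n) time where n is the total number of elements.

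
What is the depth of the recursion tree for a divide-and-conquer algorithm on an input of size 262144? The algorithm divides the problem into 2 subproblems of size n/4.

For divide and conquer with division factor 4:

Problem sizes at each level:
Level 0: 262144
Level 1: 65536
Level 2: 16384
Level 3: 4096
Level 4: 1024
Level 5: 256
Level 6: 64
Level 7: 16
Level 8: 4
Level 9: 1

The root is level 0 and the size-1 base case is level 9 (the tree spans levels 0 through 9, i.e. 10 levels counting the root), so the depth is the number of divisions: log_4(262144) = 9

The recursion tree depth is log_4(262144) = 9. At each level, the problem size is divided by 4, so it takes 9 divisions to reduce to a base case of size 1. The algorithm makes 2 recursive calls at each level.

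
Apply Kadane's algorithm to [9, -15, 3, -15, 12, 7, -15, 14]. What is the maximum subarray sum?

Using Kadane's algorithm on [9, -15, 3, -15, 12, 7, -15, 14]:

Scanning through the array:
Position 1 (value -15): max_ending_here = -6, max_so_far = 9
Position 2 (value 3): max_ending_here = 3, max_so_far = 9
Position 3 (value -15): max_ending_here = -12, max_so_far = 9
Position 4 (value 12): max_ending_here = 12, max_so_far = 12
Position 5 (value 7): max_ending_here = 19, max_so_far = 19
Position 6 (value -15): max_ending_here = 4, max_so_far = 19
Position 7 (value 14): max_ending_here = 18, max_so_far = 19

Maximum subarray: [12, 7]
Maximum sum: 19

The maximum subarray is [12, 7] with sum 19. This subarray runs from index 4 to index 5.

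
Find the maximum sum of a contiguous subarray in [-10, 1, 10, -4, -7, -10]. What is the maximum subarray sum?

Using Kadane's algorithm on [-10, 1, 10, -4, -7, -10]:

Scanning through the array:
Position 1 (value 1): max_ending_here = 1, max_so_far = 1
Position 2 (value 10): max_ending_here = 11, max_so_far = 11
Position 3 (value -4): max_ending_here = 7, max_so_far = 11
Position 4 (value -7): max_ending_here = 0, max_so_far = 11
Position 5 (value -10): max_ending_here = -10, max_so_far = 11

Maximum subarray: [1, 10]
Maximum sum: 11

The maximum subarray is [1, 10] with sum 11. This subarray runs from index 1 to index 2.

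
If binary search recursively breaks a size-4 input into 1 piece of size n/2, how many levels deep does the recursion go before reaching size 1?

For divide and conquer with division factor 2:

Problem sizes at each level:
Level 0: 4
Level 1: 2
Level 2: 1

The root is level 0 and the size-1 base case is level 2 (the tree spans levels 0 through 2, i.e. 3 levels counting the root), so the depth is the number of divisions: log_2(4) = 2

The recursion tree depth is log_2(4) = 2. At each level, the problem size is divided by 2, so it takes 2 divisions to reduce to a base case of size 1. The algorithm makes 1 recursive call at each level.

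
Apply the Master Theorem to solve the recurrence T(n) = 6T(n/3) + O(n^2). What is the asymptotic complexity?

Master Theorem for T(n) = 6T(n/3) + O(n^2):

a = 6, b = 3, c = 2
log_b(a) = log_3(6) = 1.6309

Case 3: c = 2 > log_3(6) = 1.6309
T(n) = O(n^2) = O(n^2)

For T(n) = 6T(n/3) + O(n^2): log_3(6) = 1.6309. This is Case 3 of the Master Theorem (c > log_b(a), work dominated by root), giving O(n^2).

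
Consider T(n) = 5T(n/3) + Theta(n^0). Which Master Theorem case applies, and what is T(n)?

Master Theorem for T(n) = 5T(n/3) + O(n^0):

a = 5, b = 3, c = 0
log_b(a) = log_3(5) = 1.4650

Case 1: c = 0 < log_3(5) = 1.4650
T(n) = O(n^(log_3 5))

For T(n) = 5T(n/3) + O(n^0): log_3(5) = 1.4650. This is Case 1 of the Master Theorem (c < log_b(a), work dominated by leaves), giving O(n^(log_3 5)).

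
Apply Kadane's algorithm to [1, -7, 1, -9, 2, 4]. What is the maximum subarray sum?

Using Kadane's algorithm on [1, -7, 1, -9, 2, 4]:

Scanning through the array:
Position 1 (value -7): max_ending_here = -6, max_so_far = 1
Position 2 (value 1): max_ending_here = 1, max_so_far = 1
Position 3 (value -9): max_ending_here = -8, max_so_far = 1
Position 4 (value 2): max_ending_here = 2, max_so_far = 2
Position 5 (value 4): max_ending_here = 6, max_so_far = 6

Maximum subarray: [2, 4]
Maximum sum: 6

The maximum subarray is [2, 4] with sum 6. This subarray runs from index 4 to index 5.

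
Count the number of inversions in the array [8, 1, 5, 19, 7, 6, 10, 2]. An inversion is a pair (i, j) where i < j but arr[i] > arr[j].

Finding inversions in [8, 1, 5, 19, 7, 6, 10, 2]:

(0, 1): arr[0]=8 > arr[1]=1
(0, 2): arr[0]=8 > arr[2]=5
(0, 4): arr[0]=8 > arr[4]=7
(0, 5): arr[0]=8 > arr[5]=6
(0, 7): arr[0]=8 > arr[7]=2
(2, 7): arr[2]=5 > arr[7]=2
(3, 4): arr[3]=19 > arr[4]=7
(3, 5): arr[3]=19 > arr[5]=6
(3, 6): arr[3]=19 > arr[6]=10
(3, 7): arr[3]=19 > arr[7]=2
(4, 5): arr[4]=7 > arr[5]=6
(4, 7): arr[4]=7 > arr[7]=2
(5, 7): arr[5]=6 > arr[7]=2
(6, 7): arr[6]=10 > arr[7]=2

Total inversions: 14

The array has 14 inversion(s): (0,1), (0,2), (0,4), (0,5), (0,7), (2,7), (3,4), (3,5), (3,6), (3,7), (4,5), (4,7), (5,7), (6,7). Each pair (i,j) satisfies i < j and arr[i] > arr[j].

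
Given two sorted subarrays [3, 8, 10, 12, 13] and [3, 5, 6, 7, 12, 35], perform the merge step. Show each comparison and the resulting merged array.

Merging process:

Compare 3 vs 3: take 3 from left. Merged: [3]
Compare 8 vs 3: take 3 from right. Merged: [3, 3]
Compare 8 vs 5: take 5 from right. Merged: [3, 3, 5]
Compare 8 vs 6: take 6 from right. Merged: [3, 3, 5, 6]
Compare 8 vs 7: take 7 from right. Merged: [3, 3, 5, 6, 7]
Compare 8 vs 12: take 8 from left. Merged: [3, 3, 5, 6, 7, 8]
Compare 10 vs 12: take 10 from left. Merged: [3, 3, 5, 6, 7, 8, 10]
Compare 12 vs 12: take 12 from left. Merged: [3, 3, 5, 6, 7, 8, 10, 12]
Compare 13 vs 12: take 12 from right. Merged: [3, 3, 5, 6, 7, 8, 10, 12, 12]
Compare 13 vs 35: take 13 from left. Merged: [3, 3, 5, 6, 7, 8, 10, 12, 12, 13]
Append remaining from right: [35]. Merged: [3, 3, 5, 6, 7, 8, 10, 12, 12, 13, 35]

Final merged array: [3, 3, 5, 6, 7, 8, 10, 12, 12, 13, 35]
Total comparisons: 10

The merged array is [3, 3, 5, 6, 7, 8, 10, 12, 12, 13, 35], requiring 10 comparisons. The merge step runs in O(n) time where n is the total number of elements.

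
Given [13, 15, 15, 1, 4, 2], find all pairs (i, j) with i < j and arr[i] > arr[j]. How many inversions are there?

Finding inversions in [13, 15, 15, 1, 4, 2]:

(0, 3): arr[0]=13 > arr[3]=1
(0, 4): arr[0]=13 > arr[4]=4
(0, 5): arr[0]=13 > arr[5]=2
(1, 3): arr[1]=15 > arr[3]=1
(1, 4): arr[1]=15 > arr[4]=4
(1, 5): arr[1]=15 > arr[5]=2
(2, 3): arr[2]=15 > arr[3]=1
(2, 4): arr[2]=15 > arr[4]=4
(2, 5): arr[2]=15 > arr[5]=2
(4, 5): arr[4]=4 > arr[5]=2

Total inversions: 10

The array has 10 inversion(s): (0,3), (0,4), (0,5), (1,3), (1,4), (1,5), (2,3), (2,4), (2,5), (4,5). Each pair (i,j) satisfies i < j and arr[i] > arr[j].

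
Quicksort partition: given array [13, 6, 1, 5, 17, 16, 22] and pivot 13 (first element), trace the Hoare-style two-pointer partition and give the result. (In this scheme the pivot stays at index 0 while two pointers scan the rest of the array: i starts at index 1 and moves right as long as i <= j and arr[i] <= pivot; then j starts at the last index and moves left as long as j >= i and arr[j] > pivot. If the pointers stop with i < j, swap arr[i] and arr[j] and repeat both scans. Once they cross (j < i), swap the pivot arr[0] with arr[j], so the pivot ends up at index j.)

Hoare-style two-pointer partition with pivot = 13:

Initial array: [13, 6, 1, 5, 17, 16, 22]

Pointers start at i = 1, j = 6.
i ends at 4, j ends at 3: the pointers have crossed (j < i), so scanning stops.

Swap pivot arr[0] with arr[3] to place pivot at position 3: [5, 6, 1, 13, 17, 16, 22]
Pivot position: 3

After partitioning with pivot 13, the array becomes [5, 6, 1, 13, 17, 16, 22]. The pivot is placed at index 3. All elements to the left of the pivot are <= 13, and all elements to the right are > 13.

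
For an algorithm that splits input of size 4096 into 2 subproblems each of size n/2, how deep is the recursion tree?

For divide and conquer with division factor 2:

Problem sizes at each level:
Level 0: 4096
Level 1: 2048
Level 2: 1024
Level 3: 512
Level 4: 256
Level 5: 128
Level 6: 64
Level 7: 32
Level 8: 16
Level 9: 8
Level 10: 4
Level 11: 2
Level 12: 1

The root is level 0 and the size-1 base case is level 12 (the tree spans levels 0 through 12, i.e. 13 levels counting the root), so the depth is the number of divisions: log_2(4096) = 12

The recursion tree depth is log_2(4096) = 12. At each level, the problem size is divided by 2, so it takes 12 divisions to reduce to a base case of size 1. The algorithm makes 2 recursive calls at each level.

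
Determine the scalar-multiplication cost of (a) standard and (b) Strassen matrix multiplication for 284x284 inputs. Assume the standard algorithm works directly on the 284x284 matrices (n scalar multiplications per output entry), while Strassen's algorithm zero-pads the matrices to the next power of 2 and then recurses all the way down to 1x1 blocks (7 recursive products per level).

Matrix multiplication for 284x284 matrices:

Strassen's algorithm requires power-of-2 dimensions. Pad 284x284 to 512x512 (next power of 2).

Standard algorithm: 284^3 = 22906304 multiplications
Strassen's algorithm: 7^(log2(512)) = 7^9 = 40353607 multiplications
Difference: 22906304 - 40353607 = -17447303 (Strassen uses MORE here due to padding overhead — for small or just-over-power-of-2 n, padding can outweigh the per-level savings)

Standard: 22906304 multiplications (284^3). Strassen: 40353607 multiplications (7^9, after padding to 512x512). Strassen reduces 8 recursive multiplications to 7 at each level.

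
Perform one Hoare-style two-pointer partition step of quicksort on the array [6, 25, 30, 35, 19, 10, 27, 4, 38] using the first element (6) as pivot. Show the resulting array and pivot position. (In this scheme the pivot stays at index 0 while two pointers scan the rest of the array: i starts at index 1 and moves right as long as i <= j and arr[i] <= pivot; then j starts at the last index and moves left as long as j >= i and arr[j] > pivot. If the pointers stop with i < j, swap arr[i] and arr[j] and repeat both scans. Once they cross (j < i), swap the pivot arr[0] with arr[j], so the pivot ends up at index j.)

Hoare-style two-pointer partition with pivot = 6:

Initial array: [6, 25, 30, 35, 19, 10, 27, 4, 38]

Pointers start at i = 1, j = 8.
i stops at index 1 (arr[1]=25 > 6), j stops at index 7 (arr[7]=4 <= 6): swap arr[1] and arr[7], array becomes [6, 4, 30, 35, 19, 10, 27, 25, 38]
i ends at 2, j ends at 1: the pointers have crossed (j < i), so scanning stops.

Swap pivot arr[0] with arr[1] to place pivot at position 1: [4, 6, 30, 35, 19, 10, 27, 25, 38]
Pivot position: 1

After partitioning with pivot 6, the array becomes [4, 6, 30, 35, 19, 10, 27, 25, 38]. The pivot is placed at index 1. All elements to the left of the pivot are <= 6, and all elements to the right are > 6.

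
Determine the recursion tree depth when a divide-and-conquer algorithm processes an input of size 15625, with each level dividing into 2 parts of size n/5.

For divide and conquer with division factor 5:

Problem sizes at each level:
Level 0: 15625
Level 1: 3125
Level 2: 625
Level 3: 125
Level 4: 25
Level 5: 5
Level 6: 1

The root is level 0 and the size-1 base case is level 6 (the tree spans levels 0 through 6, i.e. 7 levels counting the root), so the depth is the number of divisions: log_5(15625) = 6

The recursion tree depth is log_5(15625) = 6. At each level, the problem size is divided by 5, so it takes 6 divisions to reduce to a base case of size 1. The algorithm makes 2 recursive calls at each level.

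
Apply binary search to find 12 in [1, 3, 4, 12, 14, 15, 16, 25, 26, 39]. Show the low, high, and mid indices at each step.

Binary search for 12 in [1, 3, 4, 12, 14, 15, 16, 25, 26, 39]:

lo=0, hi=9, mid=4, arr[mid]=14 -> 14 > 12, search left half
lo=0, hi=3, mid=1, arr[mid]=3 -> 3 < 12, search right half
lo=2, hi=3, mid=2, arr[mid]=4 -> 4 < 12, search right half
lo=3, hi=3, mid=3, arr[mid]=12 -> Found target at index 3!

Binary search finds 12 at index 3 after 4 comparisons. The search repeatedly halves the search space by comparing with the middle element.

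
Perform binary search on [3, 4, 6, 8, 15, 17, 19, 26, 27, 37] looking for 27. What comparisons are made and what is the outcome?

Binary search for 27 in [3, 4, 6, 8, 15, 17, 19, 26, 27, 37]:

lo=0, hi=9, mid=4, arr[mid]=15 -> 15 < 27, search right half
lo=5, hi=9, mid=7, arr[mid]=26 -> 26 < 27, search right half
lo=8, hi=9, mid=8, arr[mid]=27 -> Found target at index 8!

Binary search finds 27 at index 8 after 3 comparisons. The search repeatedly halves the search space by comparing with the middle element.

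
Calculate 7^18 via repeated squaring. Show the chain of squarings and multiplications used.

Computing 7^18 by squaring (build up from 7^1; each line after the first costs one multiplication):

7^1 = 7
7^2 = (7^1)^2 = 7^2 = 49
7^4 = (7^2)^2 = 49^2 = 2401
7^8 = (7^4)^2 = 2401^2 = 5764801
7^9 = 7 * 7^8 = 7 * 5764801 = 40353607
7^18 = (7^9)^2 = 40353607^2 = 1628413597910449

Result: 1628413597910449
Multiplications needed: 5 (5 lines after 7^1)

7^18 = 1628413597910449. Using exponentiation by squaring, this requires 5 multiplications. The key idea: if the exponent is even, square the half-power; if odd, multiply by the base once.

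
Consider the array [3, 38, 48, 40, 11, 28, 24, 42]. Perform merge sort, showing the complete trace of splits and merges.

Merge sort trace:

Split: [3, 38, 48, 40, 11, 28, 24, 42] -> [3, 38, 48, 40] and [11, 28, 24, 42]
  Split: [3, 38, 48, 40] -> [3, 38] and [48, 40]
    Split: [3, 38] -> [3] and [38]
    Merge: [3] + [38] -> [3, 38]
    Split: [48, 40] -> [48] and [40]
    Merge: [48] + [40] -> [40, 48]
  Merge: [3, 38] + [40, 48] -> [3, 38, 40, 48]
  Split: [11, 28, 24, 42] -> [11, 28] and [24, 42]
    Split: [11, 28] -> [11] and [28]
    Merge: [11] + [28] -> [11, 28]
    Split: [24, 42] -> [24] and [42]
    Merge: [24] + [42] -> [24, 42]
  Merge: [11, 28] + [24, 42] -> [11, 24, 28, 42]
Merge: [3, 38, 40, 48] + [11, 24, 28, 42] -> [3, 11, 24, 28, 38, 40, 42, 48]

Final sorted array: [3, 11, 24, 28, 38, 40, 42, 48]

The merge sort proceeds by recursively splitting the array and merging sorted halves.
After all merges, the sorted array is [3, 11, 24, 28, 38, 40, 42, 48].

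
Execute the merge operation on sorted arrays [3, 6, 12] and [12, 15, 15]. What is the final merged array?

Merging process:

Compare 3 vs 12: take 3 from left. Merged: [3]
Compare 6 vs 12: take 6 from left. Merged: [3, 6]
Compare 12 vs 12: take 12 from left. Merged: [3, 6, 12]
Append remaining from right: [12, 15, 15]. Merged: [3, 6, 12, 12, 15, 15]

Final merged array: [3, 6, 12, 12, 15, 15]
Total comparisons: 3

The merged array is [3, 6, 12, 12, 15, 15], requiring 3 comparisons. The merge step runs in O(n) time where n is the total number of elements.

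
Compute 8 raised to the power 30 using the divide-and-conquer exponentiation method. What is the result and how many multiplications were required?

Computing 8^30 by squaring (build up from 8^1; each line after the first costs one multiplication):

8^1 = 8
8^2 = (8^1)^2 = 8^2 = 64
8^3 = 8 * 8^2 = 8 * 64 = 512
8^6 = (8^3)^2 = 512^2 = 262144
8^7 = 8 * 8^6 = 8 * 262144 = 2097152
8^14 = (8^7)^2 = 2097152^2 = 4398046511104
8^15 = 8 * 8^14 = 8 * 4398046511104 = 35184372088832
8^30 = (8^15)^2 = 35184372088832^2 = 1237940039285380274899124224

Result: 1237940039285380274899124224
Multiplications needed: 7 (7 lines after 8^1)

8^30 = 1237940039285380274899124224. Using exponentiation by squaring, this requires 7 multiplications. The key idea: if the exponent is even, square the half-power; if odd, multiply by the base once.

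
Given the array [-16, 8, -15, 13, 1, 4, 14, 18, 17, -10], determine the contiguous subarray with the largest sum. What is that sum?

Using Kadane's algorithm on [-16, 8, -15, 13, 1, 4, 14, 18, 17, -10]:

Scanning through the array:
Position 1 (value 8): max_ending_here = 8, max_so_far = 8
Position 2 (value -15): max_ending_here = -7, max_so_far = 8
Position 3 (value 13): max_ending_here = 13, max_so_far = 13
Position 4 (value 1): max_ending_here = 14, max_so_far = 14
Position 5 (value 4): max_ending_here = 18, max_so_far = 18
Position 6 (value 14): max_ending_here = 32, max_so_far = 32
Position 7 (value 18): max_ending_here = 50, max_so_far = 50
Position 8 (value 17): max_ending_here = 67, max_so_far = 67
Position 9 (value -10): max_ending_here = 57, max_so_far = 67

Maximum subarray: [13, 1, 4, 14, 18, 17]
Maximum sum: 67

The maximum subarray is [13, 1, 4, 14, 18, 17] with sum 67. This subarray runs from index 3 to index 8.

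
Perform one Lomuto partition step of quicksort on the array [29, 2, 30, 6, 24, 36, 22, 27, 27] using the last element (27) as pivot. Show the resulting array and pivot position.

Lomuto partition with pivot = 27:

Initial array: [29, 2, 30, 6, 24, 36, 22, 27, 27]

arr[0]=29 > 27: no swap
arr[1]=2 <= 27: swap with position 0, array becomes [2, 29, 30, 6, 24, 36, 22, 27, 27]
arr[2]=30 > 27: no swap
arr[3]=6 <= 27: swap with position 1, array becomes [2, 6, 30, 29, 24, 36, 22, 27, 27]
arr[4]=24 <= 27: swap with position 2, array becomes [2, 6, 24, 29, 30, 36, 22, 27, 27]
arr[5]=36 > 27: no swap
arr[6]=22 <= 27: swap with position 3, array becomes [2, 6, 24, 22, 30, 36, 29, 27, 27]
arr[7]=27 <= 27: swap with position 4, array becomes [2, 6, 24, 22, 27, 36, 29, 30, 27]

Place pivot at position 5: [2, 6, 24, 22, 27, 27, 29, 30, 36]
Pivot position: 5

After partitioning with pivot 27, the array becomes [2, 6, 24, 22, 27, 27, 29, 30, 36]. The pivot is placed at index 5. All elements to the left of the pivot are <= 27, and all elements to the right are > 27.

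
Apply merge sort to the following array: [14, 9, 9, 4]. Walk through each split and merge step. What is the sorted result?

Merge sort trace:

Split: [14, 9, 9, 4] -> [14, 9] and [9, 4]
  Split: [14, 9] -> [14] and [9]
  Merge: [14] + [9] -> [9, 14]
  Split: [9, 4] -> [9] and [4]
  Merge: [9] + [4] -> [4, 9]
Merge: [9, 14] + [4, 9] -> [4, 9, 9, 14]

Final sorted array: [4, 9, 9, 14]

The merge sort proceeds by recursively splitting the array and merging sorted halves.
After all merges, the sorted array is [4, 9, 9, 14].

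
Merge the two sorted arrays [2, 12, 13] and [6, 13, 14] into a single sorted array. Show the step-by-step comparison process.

Merging process:

Compare 2 vs 6: take 2 from left. Merged: [2]
Compare 12 vs 6: take 6 from right. Merged: [2, 6]
Compare 12 vs 13: take 12 from left. Merged: [2, 6, 12]
Compare 13 vs 13: take 13 from left. Merged: [2, 6, 12, 13]
Append remaining from right: [13, 14]. Merged: [2, 6, 12, 13, 13, 14]

Final merged array: [2, 6, 12, 13, 13, 14]
Total comparisons: 4

The merged array is [2, 6, 12, 13, 13, 14], requiring 4 comparisons. The merge step runs in O(n) time where n is the total number of elements.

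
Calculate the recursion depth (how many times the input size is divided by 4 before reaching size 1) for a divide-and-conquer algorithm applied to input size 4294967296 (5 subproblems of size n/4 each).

For divide and conquer with division factor 4:

Problem sizes at each level:
Level 0: 4294967296
Level 1: 1073741824
Level 2: 268435456
Level 3: 67108864
Level 4: 16777216
Level 5: 4194304
Level 6: 1048576
Level 7: 262144
Level 8: 65536
Level 9: 16384
Level 10: 4096
Level 11: 1024
Level 12: 256
Level 13: 64
Level 14: 16
Level 15: 4
Level 16: 1

The root is level 0 and the size-1 base case is level 16 (the tree spans levels 0 through 16, i.e. 17 levels counting the root), so the depth is the number of divisions: log_4(4294967296) = 16

The recursion tree depth is log_4(4294967296) = 16. At each level, the problem size is divided by 4, so it takes 16 divisions to reduce to a base case of size 1. The algorithm makes 5 recursive calls at each level.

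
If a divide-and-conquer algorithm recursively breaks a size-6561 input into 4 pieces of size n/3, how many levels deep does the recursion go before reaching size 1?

For divide and conquer with division factor 3:

Problem sizes at each level:
Level 0: 6561
Level 1: 2187
Level 2: 729
Level 3: 243
Level 4: 81
Level 5: 27
Level 6: 9
Level 7: 3
Level 8: 1

The root is level 0 and the size-1 base case is level 8 (the tree spans levels 0 through 8, i.e. 9 levels counting the root), so the depth is the number of divisions: log_3(6561) = 8

The recursion tree depth is log_3(6561) = 8. At each level, the problem size is divided by 3, so it takes 8 divisions to reduce to a base case of size 1. The algorithm makes 4 recursive calls at each level.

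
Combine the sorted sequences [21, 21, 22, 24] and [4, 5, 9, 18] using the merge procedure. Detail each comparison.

Merging process:

Compare 21 vs 4: take 4 from right. Merged: [4]
Compare 21 vs 5: take 5 from right. Merged: [4, 5]
Compare 21 vs 9: take 9 from right. Merged: [4, 5, 9]
Compare 21 vs 18: take 18 from right. Merged: [4, 5, 9, 18]
Append remaining from left: [21, 21, 22, 24]. Merged: [4, 5, 9, 18, 21, 21, 22, 24]

Final merged array: [4, 5, 9, 18, 21, 21, 22, 24]
Total comparisons: 4

The merged array is [4, 5, 9, 18, 21, 21, 22, 24], requiring 4 comparisons. The merge step runs in O(n) time where n is the total number of elements.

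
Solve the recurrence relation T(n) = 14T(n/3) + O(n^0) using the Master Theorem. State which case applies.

Master Theorem for T(n) = 14T(n/3) + O(n^0):

a = 14, b = 3, c = 0
log_b(a) = log_3(14) = 2.4022

Case 1: c = 0 < log_3(14) = 2.4022
T(n) = O(n^(log_3 14))

For T(n) = 14T(n/3) + O(n^0): log_3(14) = 2.4022. This is Case 1 of the Master Theorem (c < log_b(a), work dominated by leaves), giving O(n^(log_3 14)).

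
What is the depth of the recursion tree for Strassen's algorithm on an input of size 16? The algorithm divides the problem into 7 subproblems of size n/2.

For divide and conquer with division factor 2:

Problem sizes at each level:
Level 0: 16
Level 1: 8
Level 2: 4
Level 3: 2
Level 4: 1

The root is level 0 and the size-1 base case is level 4 (the tree spans levels 0 through 4, i.e. 5 levels counting the root), so the depth is the number of divisions: log_2(16) = 4

The recursion tree depth is log_2(16) = 4. At each level, the problem size is divided by 2, so it takes 4 divisions to reduce to a base case of size 1. The algorithm makes 7 recursive calls at each level.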